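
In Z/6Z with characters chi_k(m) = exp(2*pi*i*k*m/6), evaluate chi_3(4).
chi_3(4) = zeta_6^12 = 1

Working: chi_3(4) = zeta_6^(3*4) = zeta_6^12. Since zeta_6^6 = 1, this equals zeta_6^0 = exp(2*pi*i*0/6) = 1.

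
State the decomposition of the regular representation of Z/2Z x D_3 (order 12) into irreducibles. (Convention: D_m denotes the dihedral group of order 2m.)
Each irreducible V_i of dimension d_i appears with multiplicity d_i, i.e. rho_reg = (direct sum over all irreducibles V_i) d_i V_i. The irreducible dimensions for Z/2Z x D_3 are 1, 1, 1, 1, 2, 2: 4 irreducibles of dimension 1, each with multiplicity 1; 2 irreducibles of dimension 2, each with multiplicity 2. Total dimension 4*1*1 + 2*2*2 = 12 = |G|.

Argument: General theorem: in the regular representation of a finite group G, each irreducible appears with multiplicity equal to its dimension. Check: dim(rho_reg) = sum d_i^2 = 1 + 1 + 1 + 1 + 4 + 4 = 12 = |G|.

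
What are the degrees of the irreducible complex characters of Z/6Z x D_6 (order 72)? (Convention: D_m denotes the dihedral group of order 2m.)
Dimensions: 1, 1, 1, 1, 1, 1, 1, 1, 1, 1, 1, 1, 1, 1, 1, 1, 1, 1, 1, 1, 1, 1, 1, 1, 2, 2, 2, 2, 2, 2, 2, 2, 2, 2, 2, 2

Explanation: There are 36 irreducibles (= number of conjugacy classes). Their dimensions d_i satisfy sum d_i^2 = |G| = 72: 1 + 1 + 1 + 1 + 1 + 1 + 1 + 1 + 1 + 1 + 1 + 1 + 1 + 1 + 1 + 1 + 1 + 1 + 1 + 1 + 1 + 1 + 1 + 1 + 4 + 4 + 4 + 4 + 4 + 4 + 4 + 4 + 4 + 4 + 4 + 4 = 72. (For the product with Z/6Z: each of the 6 1-dim characters of Z/6Z tensors with each irrep of D_6, giving 6 copies of each D_6-dimension.)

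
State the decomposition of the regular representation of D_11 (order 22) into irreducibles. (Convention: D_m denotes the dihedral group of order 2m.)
Each irreducible V_i of dimension d_i appears with multiplicity d_i, i.e. rho_reg = (direct sum over all irreducibles V_i) d_i V_i. The irreducible dimensions for D_11 are 1, 1, 2, 2, 2, 2, 2: 2 irreducibles of dimension 1, each with multiplicity 1; 5 irreducibles of dimension 2, each with multiplicity 2. Total dimension 2*1*1 + 5*2*2 = 22 = |G|.

Justification: General theorem: in the regular representation of a finite group G, each irreducible appears with multiplicity equal to its dimension. Check: dim(rho_reg) = sum d_i^2 = 1 + 1 + 4 + 4 + 4 + 4 + 4 = 22 = |G|.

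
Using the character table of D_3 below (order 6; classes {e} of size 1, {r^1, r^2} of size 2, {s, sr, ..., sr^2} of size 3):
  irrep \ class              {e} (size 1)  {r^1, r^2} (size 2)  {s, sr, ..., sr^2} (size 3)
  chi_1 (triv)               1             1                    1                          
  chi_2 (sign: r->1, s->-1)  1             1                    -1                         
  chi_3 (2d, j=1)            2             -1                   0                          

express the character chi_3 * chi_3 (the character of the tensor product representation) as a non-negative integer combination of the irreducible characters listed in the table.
chi_3 tensor chi_3 = chi_1 + chi_2 + chi_3 (all other irreducibles have multiplicity 0).

Derivation: The character of a tensor product is the pointwise product (chi_3 * chi_3)(C) = chi_3(C) * chi_3(C):
  {e}: (2)*(2), {r^1, r^2}: (-1)*(-1), {s, sr, ..., sr^2}: (0)*(0)
so (chi_3 * chi_3) takes values
  {e} -> 4, {r^1, r^2} -> 1, {s, sr, ..., sr^2} -> 0.
Now take the inner product of this character with each irreducible chi from the table, <chi_3*chi_3, chi> = (1/6) sum_C |C| (chi_3*chi_3)(C) conj(chi(C)):
  <chi_3*chi_3, chi_1> = (1/6)[1*(4)*conj(1) + 2*(1)*conj(1) + 3*(0)*conj(1)]
      = (1/6)[(4) + (2) + (0)] = 6/6 = 1
  <chi_3*chi_3, chi_2> = (1/6)[1*(4)*conj(1) + 2*(1)*conj(1) + 3*(0)*conj(-1)]
      = (1/6)[(4) + (2) + (0)] = 6/6 = 1
  <chi_3*chi_3, chi_3> = (1/6)[1*(4)*conj(2) + 2*(1)*conj(-1) + 3*(0)*conj(0)]
      = (1/6)[(8) + (-2) + (0)] = 6/6 = 1
Hence the multiplicities are chi_1: 1, chi_2: 1, chi_3: 1. Dimension check: dim(chi_3)*dim(chi_3) = 2*2 = 4 and sum (mult * dim) = 1*1 + 1*1 + 1*2 = 4.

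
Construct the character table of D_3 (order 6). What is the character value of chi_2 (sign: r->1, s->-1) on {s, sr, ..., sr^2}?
Conjugacy classes: {e} of size 1, {r^1, r^2} of size 2, {s, sr, ..., sr^2} of size 3.
Character table:
  irrep \ class              {e} (size 1)  {r^1, r^2} (size 2)  {s, sr, ..., sr^2} (size 3)
  chi_1 (triv)               1             1                    1                          
  chi_2 (sign: r->1, s->-1)  1             1                    -1                         
  chi_3 (2d, j=1)            2             -1                   0                          

Spot check: chi_2 (sign: r->1, s->-1) on {s, sr, ..., sr^2} = -1.

Why: D_3 has order 2*3 = 6 with 3 conjugacy classes, hence 3 irreducibles. Sum of squared dims 1 + 1 + 4 = 6 = |G|. Linear characters come from the abelianisation; the 2-dimensional irreps have character r^k -> 2*cos(2*pi*j*k/3), reflections -> 0.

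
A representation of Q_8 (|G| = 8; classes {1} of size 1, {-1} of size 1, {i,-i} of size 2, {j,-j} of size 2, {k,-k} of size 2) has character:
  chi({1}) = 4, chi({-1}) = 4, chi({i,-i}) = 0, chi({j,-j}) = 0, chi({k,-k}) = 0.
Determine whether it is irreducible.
Not irreducible (reducible): <chi, chi> = 4 > 1.

Solution. <chi, chi> = (1/|G|) sum_C |C| * |chi(C)|^2 = (1/8)[1*|4|^2 + 1*|4|^2 + 2*|0|^2 + 2*|0|^2 + 2*|0|^2]
  = (1/8)[(16) + (16) + (0) + (0) + (0)] = 32/8 = 4.
A character is irreducible iff <chi, chi> = 1, so this representation is reducible.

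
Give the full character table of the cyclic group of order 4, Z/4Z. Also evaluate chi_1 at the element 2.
Character table of Z/4Z (irreps indexed chi_0,...,chi_3 with chi_k(m) = zeta_4^(k*m), zeta_4 = exp(2*pi*i/4)):
  irrep \ class  {0} (size 1)  {1} (size 1)  {2} (size 1)  {3} (size 1)
  chi_0          1             1             1             1           
  chi_1          1             I             -1            -I          
  chi_2          1             -1            1             -1          
  chi_3          1             -I            -1            I           

Spot check: chi_1(2) = zeta_4^(1*2) = zeta_4^2 = -1.

Proof sketch: Z/4Z is abelian, so all 4 irreducible complex representations are 1-dimensional. They are given by chi_k(m) = zeta_4^(k*m) for k = 0,...,3. Row orthogonality: sum_m chi_k(m) conj(chi_l(m)) = 4 * [k = l].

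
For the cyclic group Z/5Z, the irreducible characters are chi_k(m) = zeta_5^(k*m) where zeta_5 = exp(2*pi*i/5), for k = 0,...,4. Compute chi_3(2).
chi_3(2) = zeta_5^6 = exp(2*I*pi/5)

Reasoning: chi_3(2) = zeta_5^(3*2) = zeta_5^6. Since zeta_5^5 = 1, this equals zeta_5^1 = exp(2*pi*i*1/5) = exp(2*I*pi/5).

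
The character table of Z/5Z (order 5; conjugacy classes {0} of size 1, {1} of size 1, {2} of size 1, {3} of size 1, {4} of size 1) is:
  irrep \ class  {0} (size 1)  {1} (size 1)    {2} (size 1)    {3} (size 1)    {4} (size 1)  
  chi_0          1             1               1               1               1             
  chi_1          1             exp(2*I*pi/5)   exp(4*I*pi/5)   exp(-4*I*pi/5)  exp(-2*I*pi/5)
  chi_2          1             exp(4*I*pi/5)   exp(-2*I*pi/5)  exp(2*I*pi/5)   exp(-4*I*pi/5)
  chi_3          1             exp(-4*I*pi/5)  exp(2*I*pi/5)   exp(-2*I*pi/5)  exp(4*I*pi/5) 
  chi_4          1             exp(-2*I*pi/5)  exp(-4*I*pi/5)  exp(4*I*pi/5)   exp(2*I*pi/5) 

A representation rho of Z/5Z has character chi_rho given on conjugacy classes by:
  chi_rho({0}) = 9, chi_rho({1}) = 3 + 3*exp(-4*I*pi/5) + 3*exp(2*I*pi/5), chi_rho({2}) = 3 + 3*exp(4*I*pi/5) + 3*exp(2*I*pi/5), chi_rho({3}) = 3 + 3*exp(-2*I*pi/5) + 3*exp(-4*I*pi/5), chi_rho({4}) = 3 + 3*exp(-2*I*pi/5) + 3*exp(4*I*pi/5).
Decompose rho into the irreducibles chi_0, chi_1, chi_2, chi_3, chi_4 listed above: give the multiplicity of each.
Multiplicities: chi_0: 3, chi_1: 3, chi_2: 0, chi_3: 3, chi_4: 0.

Proof sketch: Use <chi_rho, chi> = (1/|G|) sum_C |C| * chi_rho(C) * conj(chi(C)) with |G| = 5 for each irreducible chi in the table:
  <chi_rho, chi_0> = (1/5)[1*(9)*conj(1) + 1*(3 + 3*exp(-4*I*pi/5) + 3*exp(2*I*pi/5))*conj(1) + 1*(3 + 3*exp(4*I*pi/5) + 3*exp(2*I*pi/5))*conj(1) + 1*(3 + 3*exp(-2*I*pi/5) + 3*exp(-4*I*pi/5))*conj(1) + 1*(3 + 3*exp(-2*I*pi/5) + 3*exp(4*I*pi/5))*conj(1)]
      = (1/5)[(9) + (3 + 3*exp(-4*I*pi/5) + 3*exp(2*I*pi/5)) + (3 + 3*exp(4*I*pi/5) + 3*exp(2*I*pi/5)) + (3 + 3*exp(-2*I*pi/5) + 3*exp(-4*I*pi/5)) + (3 + 3*exp(-2*I*pi/5) + 3*exp(4*I*pi/5))] = 15/5 = 3
  <chi_rho, chi_1> = (1/5)[1*(9)*conj(1) + 1*(3 + 3*exp(-4*I*pi/5) + 3*exp(2*I*pi/5))*conj(exp(2*I*pi/5)) + 1*(3 + 3*exp(4*I*pi/5) + 3*exp(2*I*pi/5))*conj(exp(4*I*pi/5)) + 1*(3 + 3*exp(-2*I*pi/5) + 3*exp(-4*I*pi/5))*conj(exp(-4*I*pi/5)) + 1*(3 + 3*exp(-2*I*pi/5) + 3*exp(4*I*pi/5))*conj(exp(-2*I*pi/5))]
      = (1/5)[(9) + (3 + 3*exp(-2*I*pi/5) + 3*exp(4*I*pi/5)) + (3 + 3*exp(-2*I*pi/5) + 3*exp(-4*I*pi/5)) + (3 + 3*exp(4*I*pi/5) + 3*exp(2*I*pi/5)) + (3 + 3*exp(-4*I*pi/5) + 3*exp(2*I*pi/5))] = 15/5 = 3
  <chi_rho, chi_2> = (1/5)[1*(9)*conj(1) + 1*(3 + 3*exp(-4*I*pi/5) + 3*exp(2*I*pi/5))*conj(exp(4*I*pi/5)) + 1*(3 + 3*exp(4*I*pi/5) + 3*exp(2*I*pi/5))*conj(exp(-2*I*pi/5)) + 1*(3 + 3*exp(-2*I*pi/5) + 3*exp(-4*I*pi/5))*conj(exp(2*I*pi/5)) + 1*(3 + 3*exp(-2*I*pi/5) + 3*exp(4*I*pi/5))*conj(exp(-4*I*pi/5))]
      = (1/5)[(9) + (3*exp(-2*I*pi/5) + 3*exp(-4*I*pi/5) + 3*exp(2*I*pi/5)) + (3*exp(-4*I*pi/5) + 3*exp(4*I*pi/5) + 3*exp(2*I*pi/5)) + (3*exp(-2*I*pi/5) + 3*exp(-4*I*pi/5) + 3*exp(4*I*pi/5)) + (3*exp(-2*I*pi/5) + 3*exp(4*I*pi/5) + 3*exp(2*I*pi/5))] = 0/5 = 0
  <chi_rho, chi_3> = (1/5)[1*(9)*conj(1) + 1*(3 + 3*exp(-4*I*pi/5) + 3*exp(2*I*pi/5))*conj(exp(-4*I*pi/5)) + 1*(3 + 3*exp(4*I*pi/5) + 3*exp(2*I*pi/5))*conj(exp(2*I*pi/5)) + 1*(3 + 3*exp(-2*I*pi/5) + 3*exp(-4*I*pi/5))*conj(exp(-2*I*pi/5)) + 1*(3 + 3*exp(-2*I*pi/5) + 3*exp(4*I*pi/5))*conj(exp(4*I*pi/5))]
      = (1/5)[(9) + (3 + 3*exp(-4*I*pi/5) + 3*exp(4*I*pi/5)) + (3 + 3*exp(-2*I*pi/5) + 3*exp(2*I*pi/5)) + (3 + 3*exp(-2*I*pi/5) + 3*exp(2*I*pi/5)) + (3 + 3*exp(-4*I*pi/5) + 3*exp(4*I*pi/5))] = 15/5 = 3
  <chi_rho, chi_4> = (1/5)[1*(9)*conj(1) + 1*(3 + 3*exp(-4*I*pi/5) + 3*exp(2*I*pi/5))*conj(exp(-2*I*pi/5)) + 1*(3 + 3*exp(4*I*pi/5) + 3*exp(2*I*pi/5))*conj(exp(-4*I*pi/5)) + 1*(3 + 3*exp(-2*I*pi/5) + 3*exp(-4*I*pi/5))*conj(exp(4*I*pi/5)) + 1*(3 + 3*exp(-2*I*pi/5) + 3*exp(4*I*pi/5))*conj(exp(2*I*pi/5))]
      = (1/5)[(9) + (3*exp(-2*I*pi/5) + 3*exp(4*I*pi/5) + 3*exp(2*I*pi/5)) + (3*exp(-2*I*pi/5) + 3*exp(-4*I*pi/5) + 3*exp(4*I*pi/5)) + (3*exp(-4*I*pi/5) + 3*exp(4*I*pi/5) + 3*exp(2*I*pi/5)) + (3*exp(-2*I*pi/5) + 3*exp(-4*I*pi/5) + 3*exp(2*I*pi/5))] = 0/5 = 0
(Exp terms are combined using exp(i*s)*conj(exp(i*t)) = exp(i*(s-t)), and sums of them are collapsed using the identity that for every m > 1 the m distinct m-th roots of unity sum to 0, e.g. 1 + exp(2*I*pi/3) + exp(-2*I*pi/3) = 0.)
Dimension check: dim(rho) = sum (mult * dim) = 3*1 + 3*1 + 0*1 + 3*1 + 0*1 = 9 = chi_rho(e) = 9.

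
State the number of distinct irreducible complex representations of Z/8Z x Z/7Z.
56

Justification: The number of irreducible complex representations of a finite group equals its number of conjugacy classes. Z/8Z x Z/7Z is abelian of order 56, so every element is its own conjugacy class: 56 classes, so Z/8Z x Z/7Z (order 56) has exactly 56 irreducible complex representations.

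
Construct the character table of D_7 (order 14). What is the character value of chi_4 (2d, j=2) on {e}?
Conjugacy classes: {e} of size 1, {r^1, r^6} of size 2, {r^2, r^5} of size 2, {r^3, r^4} of size 2, {s, sr, ..., sr^6} of size 7.
Character table:
  irrep \ class              {e} (size 1)  {r^1, r^6} (size 2)  {r^2, r^5} (size 2)  {r^3, r^4} (size 2)  {s, sr, ..., sr^6} (size 7)
  chi_1 (triv)               1             1                    1                    1                    1                          
  chi_2 (sign: r->1, s->-1)  1             1                    1                    1                    -1                         
  chi_3 (2d, j=1)            2             2*cos(2*pi/7)        -2*cos(3*pi/7)       -2*cos(pi/7)         0                          
  chi_4 (2d, j=2)            2             -2*cos(3*pi/7)       -2*cos(pi/7)         2*cos(2*pi/7)        0                          
  chi_5 (2d, j=3)            2             -2*cos(pi/7)         2*cos(2*pi/7)        -2*cos(3*pi/7)       0                          

Spot check: chi_4 (2d, j=2) on {e} = 2.

Reasoning: D_7 has order 2*7 = 14 with 5 conjugacy classes, hence 5 irreducibles. Sum of squared dims 1 + 1 + 4 + 4 + 4 = 14 = |G|. Linear characters come from the abelianisation; the 2-dimensional irreps have character r^k -> 2*cos(2*pi*j*k/7), reflections -> 0.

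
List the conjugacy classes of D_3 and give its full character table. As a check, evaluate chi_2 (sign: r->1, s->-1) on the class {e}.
Conjugacy classes: {e} of size 1, {r^1, r^2} of size 2, {s, sr, ..., sr^2} of size 3.
Character table:
  irrep \ class              {e} (size 1)  {r^1, r^2} (size 2)  {s, sr, ..., sr^2} (size 3)
  chi_1 (triv)               1             1                    1                          
  chi_2 (sign: r->1, s->-1)  1             1                    -1                         
  chi_3 (2d, j=1)            2             -1                   0                          

Spot check: chi_2 (sign: r->1, s->-1) on {e} = 1.

Working: D_3 has order 2*3 = 6 with 3 conjugacy classes, hence 3 irreducibles. Sum of squared dims 1 + 1 + 4 = 6 = |G|. Linear characters come from the abelianisation; the 2-dimensional irreps have character r^k -> 2*cos(2*pi*j*k/3), reflections -> 0.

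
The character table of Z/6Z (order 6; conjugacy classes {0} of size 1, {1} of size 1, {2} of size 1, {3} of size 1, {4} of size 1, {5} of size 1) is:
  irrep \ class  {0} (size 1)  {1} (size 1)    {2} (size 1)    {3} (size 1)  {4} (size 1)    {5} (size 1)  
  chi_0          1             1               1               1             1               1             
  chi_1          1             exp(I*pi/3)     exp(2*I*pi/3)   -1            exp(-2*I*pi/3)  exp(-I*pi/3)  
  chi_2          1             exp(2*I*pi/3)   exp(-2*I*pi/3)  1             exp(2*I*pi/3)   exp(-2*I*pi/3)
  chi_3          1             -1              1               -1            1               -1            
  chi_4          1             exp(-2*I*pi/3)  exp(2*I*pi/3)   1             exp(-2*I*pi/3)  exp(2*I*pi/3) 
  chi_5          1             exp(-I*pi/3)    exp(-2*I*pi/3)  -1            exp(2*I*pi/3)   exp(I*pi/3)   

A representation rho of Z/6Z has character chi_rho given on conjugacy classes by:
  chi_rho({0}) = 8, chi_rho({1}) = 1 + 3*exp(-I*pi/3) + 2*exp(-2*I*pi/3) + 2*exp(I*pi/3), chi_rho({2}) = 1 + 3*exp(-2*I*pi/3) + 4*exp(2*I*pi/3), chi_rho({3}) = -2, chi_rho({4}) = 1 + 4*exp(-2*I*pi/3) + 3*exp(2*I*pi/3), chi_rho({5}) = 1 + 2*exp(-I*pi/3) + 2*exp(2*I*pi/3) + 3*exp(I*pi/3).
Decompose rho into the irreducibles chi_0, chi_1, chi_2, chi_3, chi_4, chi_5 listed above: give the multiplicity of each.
Multiplicities: chi_0: 1, chi_1: 2, chi_2: 0, chi_3: 0, chi_4: 2, chi_5: 3.

Details: Use <chi_rho, chi> = (1/|G|) sum_C |C| * chi_rho(C) * conj(chi(C)) with |G| = 6 for each irreducible chi in the table:
  <chi_rho, chi_0> = (1/6)[1*(8)*conj(1) + 1*(1 + 3*exp(-I*pi/3) + 2*exp(-2*I*pi/3) + 2*exp(I*pi/3))*conj(1) + 1*(1 + 3*exp(-2*I*pi/3) + 4*exp(2*I*pi/3))*conj(1) + 1*(-2)*conj(1) + 1*(1 + 4*exp(-2*I*pi/3) + 3*exp(2*I*pi/3))*conj(1) + 1*(1 + 2*exp(-I*pi/3) + 2*exp(2*I*pi/3) + 3*exp(I*pi/3))*conj(1)]
      = (1/6)[(8) + (1 + 3*exp(-I*pi/3) + 2*exp(-2*I*pi/3) + 2*exp(I*pi/3)) + (1 + 3*exp(-2*I*pi/3) + 4*exp(2*I*pi/3)) + (-2) + (1 + 4*exp(-2*I*pi/3) + 3*exp(2*I*pi/3)) + (1 + 2*exp(-I*pi/3) + 2*exp(2*I*pi/3) + 3*exp(I*pi/3))] = 6/6 = 1
  <chi_rho, chi_1> = (1/6)[1*(8)*conj(1) + 1*(1 + 3*exp(-I*pi/3) + 2*exp(-2*I*pi/3) + 2*exp(I*pi/3))*conj(exp(I*pi/3)) + 1*(1 + 3*exp(-2*I*pi/3) + 4*exp(2*I*pi/3))*conj(exp(2*I*pi/3)) + 1*(-2)*conj(-1) + 1*(1 + 4*exp(-2*I*pi/3) + 3*exp(2*I*pi/3))*conj(exp(-2*I*pi/3)) + 1*(1 + 2*exp(-I*pi/3) + 2*exp(2*I*pi/3) + 3*exp(I*pi/3))*conj(exp(-I*pi/3))]
      = (1/6)[(8) + (3*exp(-2*I*pi/3) + exp(-I*pi/3)) + (4 + exp(-2*I*pi/3) + 3*exp(2*I*pi/3)) + (2) + (4 + 3*exp(-2*I*pi/3) + exp(2*I*pi/3)) + (exp(I*pi/3) + 3*exp(2*I*pi/3))] = 12/6 = 2
  <chi_rho, chi_2> = (1/6)[1*(8)*conj(1) + 1*(1 + 3*exp(-I*pi/3) + 2*exp(-2*I*pi/3) + 2*exp(I*pi/3))*conj(exp(2*I*pi/3)) + 1*(1 + 3*exp(-2*I*pi/3) + 4*exp(2*I*pi/3))*conj(exp(-2*I*pi/3)) + 1*(-2)*conj(1) + 1*(1 + 4*exp(-2*I*pi/3) + 3*exp(2*I*pi/3))*conj(exp(2*I*pi/3)) + 1*(1 + 2*exp(-I*pi/3) + 2*exp(2*I*pi/3) + 3*exp(I*pi/3))*conj(exp(-2*I*pi/3))]
      = (1/6)[(8) + (-3 + 2*exp(-I*pi/3) + exp(-2*I*pi/3) + 2*exp(2*I*pi/3)) + (3 + 4*exp(-2*I*pi/3) + exp(2*I*pi/3)) + (-2) + (3 + exp(-2*I*pi/3) + 4*exp(2*I*pi/3)) + (-3 + 2*exp(-2*I*pi/3) + exp(2*I*pi/3) + 2*exp(I*pi/3))] = 0/6 = 0
  <chi_rho, chi_3> = (1/6)[1*(8)*conj(1) + 1*(1 + 3*exp(-I*pi/3) + 2*exp(-2*I*pi/3) + 2*exp(I*pi/3))*conj(-1) + 1*(1 + 3*exp(-2*I*pi/3) + 4*exp(2*I*pi/3))*conj(1) + 1*(-2)*conj(-1) + 1*(1 + 4*exp(-2*I*pi/3) + 3*exp(2*I*pi/3))*conj(1) + 1*(1 + 2*exp(-I*pi/3) + 2*exp(2*I*pi/3) + 3*exp(I*pi/3))*conj(-1)]
      = (1/6)[(8) + (-1 - 2*exp(I*pi/3) - 2*exp(-2*I*pi/3) - 3*exp(-I*pi/3)) + (1 + 3*exp(-2*I*pi/3) + 4*exp(2*I*pi/3)) + (2) + (1 + 4*exp(-2*I*pi/3) + 3*exp(2*I*pi/3)) + (-1 - 3*exp(I*pi/3) - 2*exp(2*I*pi/3) - 2*exp(-I*pi/3))] = 0/6 = 0
  <chi_rho, chi_4> = (1/6)[1*(8)*conj(1) + 1*(1 + 3*exp(-I*pi/3) + 2*exp(-2*I*pi/3) + 2*exp(I*pi/3))*conj(exp(-2*I*pi/3)) + 1*(1 + 3*exp(-2*I*pi/3) + 4*exp(2*I*pi/3))*conj(exp(2*I*pi/3)) + 1*(-2)*conj(1) + 1*(1 + 4*exp(-2*I*pi/3) + 3*exp(2*I*pi/3))*conj(exp(-2*I*pi/3)) + 1*(1 + 2*exp(-I*pi/3) + 2*exp(2*I*pi/3) + 3*exp(I*pi/3))*conj(exp(2*I*pi/3))]
      = (1/6)[(8) + (exp(2*I*pi/3) + 3*exp(I*pi/3)) + (4 + exp(-2*I*pi/3) + 3*exp(2*I*pi/3)) + (-2) + (4 + 3*exp(-2*I*pi/3) + exp(2*I*pi/3)) + (3*exp(-I*pi/3) + exp(-2*I*pi/3))] = 12/6 = 2
  <chi_rho, chi_5> = (1/6)[1*(8)*conj(1) + 1*(1 + 3*exp(-I*pi/3) + 2*exp(-2*I*pi/3) + 2*exp(I*pi/3))*conj(exp(-I*pi/3)) + 1*(1 + 3*exp(-2*I*pi/3) + 4*exp(2*I*pi/3))*conj(exp(-2*I*pi/3)) + 1*(-2)*conj(-1) + 1*(1 + 4*exp(-2*I*pi/3) + 3*exp(2*I*pi/3))*conj(exp(2*I*pi/3)) + 1*(1 + 2*exp(-I*pi/3) + 2*exp(2*I*pi/3) + 3*exp(I*pi/3))*conj(exp(I*pi/3))]
      = (1/6)[(8) + (3 + 2*exp(-I*pi/3) + exp(I*pi/3) + 2*exp(2*I*pi/3)) + (3 + 4*exp(-2*I*pi/3) + exp(2*I*pi/3)) + (2) + (3 + exp(-2*I*pi/3) + 4*exp(2*I*pi/3)) + (3 + 2*exp(-2*I*pi/3) + exp(-I*pi/3) + 2*exp(I*pi/3))] = 18/6 = 3
(Exp terms are combined using exp(i*s)*conj(exp(i*t)) = exp(i*(s-t)), and sums of them are collapsed using the identity that for every m > 1 the m distinct m-th roots of unity sum to 0, e.g. 1 + exp(2*I*pi/3) + exp(-2*I*pi/3) = 0.)
Dimension check: dim(rho) = sum (mult * dim) = 1*1 + 2*1 + 0*1 + 0*1 + 2*1 + 3*1 = 8 = chi_rho(e) = 8.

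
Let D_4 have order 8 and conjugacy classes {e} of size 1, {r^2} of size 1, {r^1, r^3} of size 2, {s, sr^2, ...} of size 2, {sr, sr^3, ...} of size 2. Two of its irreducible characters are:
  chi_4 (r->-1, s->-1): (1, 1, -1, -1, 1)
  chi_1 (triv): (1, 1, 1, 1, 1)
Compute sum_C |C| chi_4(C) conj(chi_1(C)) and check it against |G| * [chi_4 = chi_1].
Sum = 0; so <chi_4, chi_1> = 0 (distinct irreducibles are orthogonal).

Reasoning: Compute term by term over conjugacy classes (|C| * chi_4(C) * conj(chi_1(C))):
  1*(1)*conj(1) + 1*(1)*conj(1) + 2*(-1)*conj(1) + 2*(-1)*conj(1) + 2*(1)*conj(1)
  = (1) + (1) + (-2) + (-2) + (2)
  = 0.
Dividing by |G| = 8 gives 0/8 = 0, matching the row-orthogonality relation <chi_4, chi_1> = [chi_4 = chi_1].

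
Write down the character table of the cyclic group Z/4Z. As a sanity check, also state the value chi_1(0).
Character table of Z/4Z (irreps indexed chi_0,...,chi_3 with chi_k(m) = zeta_4^(k*m), zeta_4 = exp(2*pi*i/4)):
  irrep \ class  {0} (size 1)  {1} (size 1)  {2} (size 1)  {3} (size 1)
  chi_0          1             1             1             1           
  chi_1          1             I             -1            -I          
  chi_2          1             -1            1             -1          
  chi_3          1             -I            -1            I           

Spot check: chi_1(0) = zeta_4^(1*0) = zeta_4^0 = 1.

Justification: Z/4Z is abelian, so all 4 irreducible complex representations are 1-dimensional. They are given by chi_k(m) = zeta_4^(k*m) for k = 0,...,3. Row orthogonality: sum_m chi_k(m) conj(chi_l(m)) = 4 * [k = l].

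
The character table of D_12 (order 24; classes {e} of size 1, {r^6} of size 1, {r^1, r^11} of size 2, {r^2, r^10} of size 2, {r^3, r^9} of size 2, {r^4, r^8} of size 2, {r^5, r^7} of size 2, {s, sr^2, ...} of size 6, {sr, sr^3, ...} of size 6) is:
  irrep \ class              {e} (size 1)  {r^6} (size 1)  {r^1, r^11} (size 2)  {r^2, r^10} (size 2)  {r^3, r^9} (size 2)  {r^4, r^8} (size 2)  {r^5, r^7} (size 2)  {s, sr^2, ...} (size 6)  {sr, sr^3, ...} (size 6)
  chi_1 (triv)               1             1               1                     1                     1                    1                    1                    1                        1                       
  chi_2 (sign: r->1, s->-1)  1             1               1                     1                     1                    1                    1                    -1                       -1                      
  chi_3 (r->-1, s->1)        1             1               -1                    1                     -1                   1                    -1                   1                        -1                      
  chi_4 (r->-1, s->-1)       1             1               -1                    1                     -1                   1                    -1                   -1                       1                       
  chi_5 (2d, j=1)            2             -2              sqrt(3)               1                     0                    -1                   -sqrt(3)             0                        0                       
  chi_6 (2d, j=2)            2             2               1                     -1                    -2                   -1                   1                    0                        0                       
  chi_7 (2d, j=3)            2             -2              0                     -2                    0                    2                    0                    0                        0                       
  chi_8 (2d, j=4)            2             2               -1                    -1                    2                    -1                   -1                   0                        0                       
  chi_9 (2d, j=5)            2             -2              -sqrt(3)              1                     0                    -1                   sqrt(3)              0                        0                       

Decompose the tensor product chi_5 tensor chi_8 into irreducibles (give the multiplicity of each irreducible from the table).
chi_5 tensor chi_8 = chi_7 + chi_9 (all other irreducibles have multiplicity 0).

Explanation: The character of a tensor product is the pointwise product (chi_5 * chi_8)(C) = chi_5(C) * chi_8(C):
  {e}: (2)*(2), {r^6}: (-2)*(2), {r^1, r^11}: (sqrt(3))*(-1), {r^2, r^10}: (1)*(-1), {r^3, r^9}: (0)*(2), {r^4, r^8}: (-1)*(-1), {r^5, r^7}: (-sqrt(3))*(-1), {s, sr^2, ...}: (0)*(0), {sr, sr^3, ...}: (0)*(0)
so (chi_5 * chi_8) takes values
  {e} -> 4, {r^6} -> -4, {r^1, r^11} -> -sqrt(3), {r^2, r^10} -> -1, {r^3, r^9} -> 0, {r^4, r^8} -> 1, {r^5, r^7} -> sqrt(3), {s, sr^2, ...} -> 0, {sr, sr^3, ...} -> 0.
Now take the inner product of this character with each irreducible chi from the table, <chi_5*chi_8, chi> = (1/24) sum_C |C| (chi_5*chi_8)(C) conj(chi(C)):
  <chi_5*chi_8, chi_1> = (1/24)[1*(4)*conj(1) + 1*(-4)*conj(1) + 2*(-sqrt(3))*conj(1) + 2*(-1)*conj(1) + 2*(0)*conj(1) + 2*(1)*conj(1) + 2*(sqrt(3))*conj(1) + 6*(0)*conj(1) + 6*(0)*conj(1)]
      = (1/24)[(4) + (-4) + (-2*sqrt(3)) + (-2) + (0) + (2) + (2*sqrt(3)) + (0) + (0)] = 0/24 = 0
  <chi_5*chi_8, chi_2> = (1/24)[1*(4)*conj(1) + 1*(-4)*conj(1) + 2*(-sqrt(3))*conj(1) + 2*(-1)*conj(1) + 2*(0)*conj(1) + 2*(1)*conj(1) + 2*(sqrt(3))*conj(1) + 6*(0)*conj(-1) + 6*(0)*conj(-1)]
      = (1/24)[(4) + (-4) + (-2*sqrt(3)) + (-2) + (0) + (2) + (2*sqrt(3)) + (0) + (0)] = 0/24 = 0
  <chi_5*chi_8, chi_3> = (1/24)[1*(4)*conj(1) + 1*(-4)*conj(1) + 2*(-sqrt(3))*conj(-1) + 2*(-1)*conj(1) + 2*(0)*conj(-1) + 2*(1)*conj(1) + 2*(sqrt(3))*conj(-1) + 6*(0)*conj(1) + 6*(0)*conj(-1)]
      = (1/24)[(4) + (-4) + (2*sqrt(3)) + (-2) + (0) + (2) + (-2*sqrt(3)) + (0) + (0)] = 0/24 = 0
  <chi_5*chi_8, chi_4> = (1/24)[1*(4)*conj(1) + 1*(-4)*conj(1) + 2*(-sqrt(3))*conj(-1) + 2*(-1)*conj(1) + 2*(0)*conj(-1) + 2*(1)*conj(1) + 2*(sqrt(3))*conj(-1) + 6*(0)*conj(-1) + 6*(0)*conj(1)]
      = (1/24)[(4) + (-4) + (2*sqrt(3)) + (-2) + (0) + (2) + (-2*sqrt(3)) + (0) + (0)] = 0/24 = 0
  <chi_5*chi_8, chi_5> = (1/24)[1*(4)*conj(2) + 1*(-4)*conj(-2) + 2*(-sqrt(3))*conj(sqrt(3)) + 2*(-1)*conj(1) + 2*(0)*conj(0) + 2*(1)*conj(-1) + 2*(sqrt(3))*conj(-sqrt(3)) + 6*(0)*conj(0) + 6*(0)*conj(0)]
      = (1/24)[(8) + (8) + (-6) + (-2) + (0) + (-2) + (-6) + (0) + (0)] = 0/24 = 0
  <chi_5*chi_8, chi_6> = (1/24)[1*(4)*conj(2) + 1*(-4)*conj(2) + 2*(-sqrt(3))*conj(1) + 2*(-1)*conj(-1) + 2*(0)*conj(-2) + 2*(1)*conj(-1) + 2*(sqrt(3))*conj(1) + 6*(0)*conj(0) + 6*(0)*conj(0)]
      = (1/24)[(8) + (-8) + (-2*sqrt(3)) + (2) + (0) + (-2) + (2*sqrt(3)) + (0) + (0)] = 0/24 = 0
  <chi_5*chi_8, chi_7> = (1/24)[1*(4)*conj(2) + 1*(-4)*conj(-2) + 2*(-sqrt(3))*conj(0) + 2*(-1)*conj(-2) + 2*(0)*conj(0) + 2*(1)*conj(2) + 2*(sqrt(3))*conj(0) + 6*(0)*conj(0) + 6*(0)*conj(0)]
      = (1/24)[(8) + (8) + (0) + (4) + (0) + (4) + (0) + (0) + (0)] = 24/24 = 1
  <chi_5*chi_8, chi_8> = (1/24)[1*(4)*conj(2) + 1*(-4)*conj(2) + 2*(-sqrt(3))*conj(-1) + 2*(-1)*conj(-1) + 2*(0)*conj(2) + 2*(1)*conj(-1) + 2*(sqrt(3))*conj(-1) + 6*(0)*conj(0) + 6*(0)*conj(0)]
      = (1/24)[(8) + (-8) + (2*sqrt(3)) + (2) + (0) + (-2) + (-2*sqrt(3)) + (0) + (0)] = 0/24 = 0
  <chi_5*chi_8, chi_9> = (1/24)[1*(4)*conj(2) + 1*(-4)*conj(-2) + 2*(-sqrt(3))*conj(-sqrt(3)) + 2*(-1)*conj(1) + 2*(0)*conj(0) + 2*(1)*conj(-1) + 2*(sqrt(3))*conj(sqrt(3)) + 6*(0)*conj(0) + 6*(0)*conj(0)]
      = (1/24)[(8) + (8) + (6) + (-2) + (0) + (-2) + (6) + (0) + (0)] = 24/24 = 1
Hence the multiplicities are chi_7: 1, chi_9: 1. Dimension check: dim(chi_5)*dim(chi_8) = 2*2 = 4 and sum (mult * dim) = 1*2 + 1*2 = 4.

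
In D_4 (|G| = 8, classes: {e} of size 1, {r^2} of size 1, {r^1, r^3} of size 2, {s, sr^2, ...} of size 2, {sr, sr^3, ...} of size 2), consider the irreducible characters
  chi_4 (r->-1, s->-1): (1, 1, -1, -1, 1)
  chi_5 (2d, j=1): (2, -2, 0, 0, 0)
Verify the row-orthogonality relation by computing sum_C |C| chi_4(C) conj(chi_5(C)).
Sum = 0; so <chi_4, chi_5> = 0 (distinct irreducibles are orthogonal).

Argument: Compute term by term over conjugacy classes (|C| * chi_4(C) * conj(chi_5(C))):
  1*(1)*conj(2) + 1*(1)*conj(-2) + 2*(-1)*conj(0) + 2*(-1)*conj(0) + 2*(1)*conj(0)
  = (2) + (-2) + (0) + (0) + (0)
  = 0.
Dividing by |G| = 8 gives 0/8 = 0, matching the row-orthogonality relation <chi_4, chi_5> = [chi_4 = chi_5].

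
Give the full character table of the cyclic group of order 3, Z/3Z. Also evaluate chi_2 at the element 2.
Character table of Z/3Z (irreps indexed chi_0,...,chi_2 with chi_k(m) = zeta_3^(k*m), zeta_3 = exp(2*pi*i/3)):
  irrep \ class  {0} (size 1)  {1} (size 1)    {2} (size 1)  
  chi_0          1             1               1             
  chi_1          1             exp(2*I*pi/3)   exp(-2*I*pi/3)
  chi_2          1             exp(-2*I*pi/3)  exp(2*I*pi/3) 

Spot check: chi_2(2) = zeta_3^(2*2) = zeta_3^4 = exp(2*I*pi/3).

Working: Z/3Z is abelian, so all 3 irreducible complex representations are 1-dimensional. They are given by chi_k(m) = zeta_3^(k*m) for k = 0,...,2. Row orthogonality: sum_m chi_k(m) conj(chi_l(m)) = 3 * [k = l].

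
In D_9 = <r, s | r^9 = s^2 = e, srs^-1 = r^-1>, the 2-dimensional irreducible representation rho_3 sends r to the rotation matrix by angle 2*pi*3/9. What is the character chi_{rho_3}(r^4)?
chi_{rho_3}(r^4) = 2*cos(2*pi*3*4/9) = -1

Reasoning: rho_3(r^4) is rotation by angle 2*pi*3*4/9, whose trace is 2*cos(2*pi*3*4/9) = -1.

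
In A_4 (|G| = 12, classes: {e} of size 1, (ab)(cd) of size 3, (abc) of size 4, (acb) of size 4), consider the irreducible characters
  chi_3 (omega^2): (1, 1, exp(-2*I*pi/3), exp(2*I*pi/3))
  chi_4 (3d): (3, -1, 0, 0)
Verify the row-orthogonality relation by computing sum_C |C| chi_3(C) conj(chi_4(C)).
Sum = 0; so <chi_3, chi_4> = 0 (distinct irreducibles are orthogonal).

Derivation: Compute term by term over conjugacy classes (|C| * chi_3(C) * conj(chi_4(C))):
  1*(1)*conj(3) + 3*(1)*conj(-1) + 4*(exp(-2*I*pi/3))*conj(0) + 4*(exp(2*I*pi/3))*conj(0)
  = (3) + (-3) + (0) + (0)
  = 0.
(Exp terms are combined using exp(i*s)*conj(exp(i*t)) = exp(i*(s-t)), and sums of them are collapsed using the identity that for every m > 1 the m distinct m-th roots of unity sum to 0, e.g. 1 + exp(2*I*pi/3) + exp(-2*I*pi/3) = 0.)
Dividing by |G| = 12 gives 0/12 = 0, matching the row-orthogonality relation <chi_3, chi_4> = [chi_3 = chi_4].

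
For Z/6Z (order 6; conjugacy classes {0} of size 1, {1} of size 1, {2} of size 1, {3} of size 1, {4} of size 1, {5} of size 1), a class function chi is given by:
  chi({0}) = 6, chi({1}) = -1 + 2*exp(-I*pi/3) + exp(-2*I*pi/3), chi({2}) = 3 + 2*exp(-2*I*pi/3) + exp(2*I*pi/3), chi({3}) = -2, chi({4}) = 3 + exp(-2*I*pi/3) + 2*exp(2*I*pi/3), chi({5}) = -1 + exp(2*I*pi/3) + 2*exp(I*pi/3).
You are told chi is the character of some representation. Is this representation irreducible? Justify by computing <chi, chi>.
Not irreducible (reducible): <chi, chi> = 10 > 1.

Justification: <chi, chi> = (1/|G|) sum_C |C| * |chi(C)|^2 = (1/6)[1*|6|^2 + 1*|-1 + 2*exp(-I*pi/3) + exp(-2*I*pi/3)|^2 + 1*|3 + 2*exp(-2*I*pi/3) + exp(2*I*pi/3)|^2 + 1*|-2|^2 + 1*|3 + exp(-2*I*pi/3) + 2*exp(2*I*pi/3)|^2 + 1*|-1 + exp(2*I*pi/3) + 2*exp(I*pi/3)|^2]
  = (1/6)[(36) + (7) + (3) + (4) + (3) + (7)] = 60/6 = 10.
(Exp terms are combined using exp(i*s)*conj(exp(i*t)) = exp(i*(s-t)), and sums of them are collapsed using the identity that for every m > 1 the m distinct m-th roots of unity sum to 0, e.g. 1 + exp(2*I*pi/3) + exp(-2*I*pi/3) = 0.)
A character is irreducible iff <chi, chi> = 1, so this representation is reducible.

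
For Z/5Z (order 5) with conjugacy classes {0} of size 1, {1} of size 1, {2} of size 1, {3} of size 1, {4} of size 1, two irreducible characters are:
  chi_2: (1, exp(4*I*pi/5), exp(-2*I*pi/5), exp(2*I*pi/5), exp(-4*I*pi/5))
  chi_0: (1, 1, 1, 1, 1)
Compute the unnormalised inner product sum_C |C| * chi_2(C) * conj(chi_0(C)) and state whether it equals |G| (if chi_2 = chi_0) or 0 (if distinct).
Sum = 0; so <chi_2, chi_0> = 0 (distinct irreducibles are orthogonal).

Solution. Compute term by term over conjugacy classes (|C| * chi_2(C) * conj(chi_0(C))):
  1*(1)*conj(1) + 1*(exp(4*I*pi/5))*conj(1) + 1*(exp(-2*I*pi/5))*conj(1) + 1*(exp(2*I*pi/5))*conj(1) + 1*(exp(-4*I*pi/5))*conj(1)
  = (1) + (exp(4*I*pi/5)) + (exp(-2*I*pi/5)) + (exp(2*I*pi/5)) + (exp(-4*I*pi/5))
  = 0.
(Exp terms are combined using exp(i*s)*conj(exp(i*t)) = exp(i*(s-t)), and sums of them are collapsed using the identity that for every m > 1 the m distinct m-th roots of unity sum to 0, e.g. 1 + exp(2*I*pi/3) + exp(-2*I*pi/3) = 0.)
Dividing by |G| = 5 gives 0/5 = 0, matching the row-orthogonality relation <chi_2, chi_0> = [chi_2 = chi_0].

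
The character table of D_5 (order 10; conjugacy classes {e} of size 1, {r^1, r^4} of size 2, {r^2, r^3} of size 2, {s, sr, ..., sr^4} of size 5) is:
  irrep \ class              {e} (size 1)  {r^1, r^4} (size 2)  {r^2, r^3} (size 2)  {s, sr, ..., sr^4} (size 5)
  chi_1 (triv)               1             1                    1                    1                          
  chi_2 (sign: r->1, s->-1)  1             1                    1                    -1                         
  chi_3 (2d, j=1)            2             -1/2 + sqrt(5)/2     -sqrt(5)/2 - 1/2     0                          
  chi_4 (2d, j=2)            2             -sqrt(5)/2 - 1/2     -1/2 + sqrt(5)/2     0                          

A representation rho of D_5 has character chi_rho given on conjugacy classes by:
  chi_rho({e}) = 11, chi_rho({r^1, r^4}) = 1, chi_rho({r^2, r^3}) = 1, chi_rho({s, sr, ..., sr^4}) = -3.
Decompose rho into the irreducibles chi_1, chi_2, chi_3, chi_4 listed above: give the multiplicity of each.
Multiplicities: chi_1: 0, chi_2: 3, chi_3: 2, chi_4: 2.

Why: Use <chi_rho, chi> = (1/|G|) sum_C |C| * chi_rho(C) * conj(chi(C)) with |G| = 10 for each irreducible chi in the table:
  <chi_rho, chi_1> = (1/10)[1*(11)*conj(1) + 2*(1)*conj(1) + 2*(1)*conj(1) + 5*(-3)*conj(1)]
      = (1/10)[(11) + (2) + (2) + (-15)] = 0/10 = 0
  <chi_rho, chi_2> = (1/10)[1*(11)*conj(1) + 2*(1)*conj(1) + 2*(1)*conj(1) + 5*(-3)*conj(-1)]
      = (1/10)[(11) + (2) + (2) + (15)] = 30/10 = 3
  <chi_rho, chi_3> = (1/10)[1*(11)*conj(2) + 2*(1)*conj(-1/2 + sqrt(5)/2) + 2*(1)*conj(-sqrt(5)/2 - 1/2) + 5*(-3)*conj(0)]
      = (1/10)[(22) + (-1 + sqrt(5)) + (-sqrt(5) - 1) + (0)] = 20/10 = 2
  <chi_rho, chi_4> = (1/10)[1*(11)*conj(2) + 2*(1)*conj(-sqrt(5)/2 - 1/2) + 2*(1)*conj(-1/2 + sqrt(5)/2) + 5*(-3)*conj(0)]
      = (1/10)[(22) + (-sqrt(5) - 1) + (-1 + sqrt(5)) + (0)] = 20/10 = 2
Dimension check: dim(rho) = sum (mult * dim) = 0*1 + 3*1 + 2*2 + 2*2 = 11 = chi_rho(e) = 11.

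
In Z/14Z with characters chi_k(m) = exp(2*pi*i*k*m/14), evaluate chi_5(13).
chi_5(13) = zeta_14^65 = exp(-5*I*pi/7)

chi_5(13) = zeta_14^(5*13) = zeta_14^65. Since zeta_14^14 = 1, this equals zeta_14^9 = exp(2*pi*i*9/14) = exp(-5*I*pi/7).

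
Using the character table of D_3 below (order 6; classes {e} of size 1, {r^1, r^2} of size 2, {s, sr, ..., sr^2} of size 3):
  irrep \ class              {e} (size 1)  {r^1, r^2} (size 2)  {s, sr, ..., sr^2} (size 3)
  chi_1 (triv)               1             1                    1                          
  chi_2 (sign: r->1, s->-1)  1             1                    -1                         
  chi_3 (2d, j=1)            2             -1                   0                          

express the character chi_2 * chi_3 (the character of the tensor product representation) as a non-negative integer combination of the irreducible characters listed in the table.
chi_2 tensor chi_3 = chi_3 (all other irreducibles have multiplicity 0).

Solution. The character of a tensor product is the pointwise product (chi_2 * chi_3)(C) = chi_2(C) * chi_3(C):
  {e}: (1)*(2), {r^1, r^2}: (1)*(-1), {s, sr, ..., sr^2}: (-1)*(0)
so (chi_2 * chi_3) takes values
  {e} -> 2, {r^1, r^2} -> -1, {s, sr, ..., sr^2} -> 0.
Now take the inner product of this character with each irreducible chi from the table, <chi_2*chi_3, chi> = (1/6) sum_C |C| (chi_2*chi_3)(C) conj(chi(C)):
  <chi_2*chi_3, chi_1> = (1/6)[1*(2)*conj(1) + 2*(-1)*conj(1) + 3*(0)*conj(1)]
      = (1/6)[(2) + (-2) + (0)] = 0/6 = 0
  <chi_2*chi_3, chi_2> = (1/6)[1*(2)*conj(1) + 2*(-1)*conj(1) + 3*(0)*conj(-1)]
      = (1/6)[(2) + (-2) + (0)] = 0/6 = 0
  <chi_2*chi_3, chi_3> = (1/6)[1*(2)*conj(2) + 2*(-1)*conj(-1) + 3*(0)*conj(0)]
      = (1/6)[(4) + (2) + (0)] = 6/6 = 1
Hence the multiplicities are chi_3: 1. Dimension check: dim(chi_2)*dim(chi_3) = 1*2 = 2 and sum (mult * dim) = 1*2 = 2.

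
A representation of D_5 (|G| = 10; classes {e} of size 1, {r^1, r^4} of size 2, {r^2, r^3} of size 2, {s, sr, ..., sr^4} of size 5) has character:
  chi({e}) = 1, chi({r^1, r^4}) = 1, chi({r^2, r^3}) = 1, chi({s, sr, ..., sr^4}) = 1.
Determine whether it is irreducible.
Irreducible: <chi, chi> = 1.

<chi, chi> = (1/|G|) sum_C |C| * |chi(C)|^2 = (1/10)[1*|1|^2 + 2*|1|^2 + 2*|1|^2 + 5*|1|^2]
  = (1/10)[(1) + (2) + (2) + (5)] = 10/10 = 1.
A character is irreducible iff <chi, chi> = 1, so this representation is irreducible.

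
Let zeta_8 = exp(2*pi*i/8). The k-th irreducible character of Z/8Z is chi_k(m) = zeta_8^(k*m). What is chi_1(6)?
chi_1(6) = zeta_8^6 = -I

Details: chi_1(6) = zeta_8^(1*6) = zeta_8^6. Since zeta_8^8 = 1, this equals zeta_8^6 = exp(2*pi*i*6/8) = -I.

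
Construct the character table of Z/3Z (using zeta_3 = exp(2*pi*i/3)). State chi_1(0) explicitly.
Character table of Z/3Z (irreps indexed chi_0,...,chi_2 with chi_k(m) = zeta_3^(k*m), zeta_3 = exp(2*pi*i/3)):
  irrep \ class  {0} (size 1)  {1} (size 1)    {2} (size 1)  
  chi_0          1             1               1             
  chi_1          1             exp(2*I*pi/3)   exp(-2*I*pi/3)
  chi_2          1             exp(-2*I*pi/3)  exp(2*I*pi/3) 

Spot check: chi_1(0) = zeta_3^(1*0) = zeta_3^0 = 1.

Solution. Z/3Z is abelian, so all 3 irreducible complex representations are 1-dimensional. They are given by chi_k(m) = zeta_3^(k*m) for k = 0,...,2. Row orthogonality: sum_m chi_k(m) conj(chi_l(m)) = 3 * [k = l].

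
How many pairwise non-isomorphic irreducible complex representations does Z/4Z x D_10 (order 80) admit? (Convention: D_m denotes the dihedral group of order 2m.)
32

Argument: The number of irreducible complex representations of a finite group equals its number of conjugacy classes. For a direct product, #classes(G x H) = #classes(G) * #classes(H). Z/4Z has 4 classes (abelian), D_10 has 8 classes, so 4 * 8 = 32, so Z/4Z x D_10 (order 80) has exactly 32 irreducible complex representations.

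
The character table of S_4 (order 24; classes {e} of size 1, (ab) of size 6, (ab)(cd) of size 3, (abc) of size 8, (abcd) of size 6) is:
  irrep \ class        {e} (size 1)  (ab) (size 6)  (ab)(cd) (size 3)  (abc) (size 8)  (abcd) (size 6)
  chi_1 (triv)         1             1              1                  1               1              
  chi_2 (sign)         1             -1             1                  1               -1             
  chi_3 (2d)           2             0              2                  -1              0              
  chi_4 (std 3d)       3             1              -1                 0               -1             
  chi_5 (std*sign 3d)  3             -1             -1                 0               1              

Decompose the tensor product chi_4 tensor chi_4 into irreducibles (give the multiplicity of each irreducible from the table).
chi_4 tensor chi_4 = chi_1 + chi_3 + chi_4 + chi_5 (all other irreducibles have multiplicity 0).

The character of a tensor product is the pointwise product (chi_4 * chi_4)(C) = chi_4(C) * chi_4(C):
  {e}: (3)*(3), (ab): (1)*(1), (ab)(cd): (-1)*(-1), (abc): (0)*(0), (abcd): (-1)*(-1)
so (chi_4 * chi_4) takes values
  {e} -> 9, (ab) -> 1, (ab)(cd) -> 1, (abc) -> 0, (abcd) -> 1.
Now take the inner product of this character with each irreducible chi from the table, <chi_4*chi_4, chi> = (1/24) sum_C |C| (chi_4*chi_4)(C) conj(chi(C)):
  <chi_4*chi_4, chi_1> = (1/24)[1*(9)*conj(1) + 6*(1)*conj(1) + 3*(1)*conj(1) + 8*(0)*conj(1) + 6*(1)*conj(1)]
      = (1/24)[(9) + (6) + (3) + (0) + (6)] = 24/24 = 1
  <chi_4*chi_4, chi_2> = (1/24)[1*(9)*conj(1) + 6*(1)*conj(-1) + 3*(1)*conj(1) + 8*(0)*conj(1) + 6*(1)*conj(-1)]
      = (1/24)[(9) + (-6) + (3) + (0) + (-6)] = 0/24 = 0
  <chi_4*chi_4, chi_3> = (1/24)[1*(9)*conj(2) + 6*(1)*conj(0) + 3*(1)*conj(2) + 8*(0)*conj(-1) + 6*(1)*conj(0)]
      = (1/24)[(18) + (0) + (6) + (0) + (0)] = 24/24 = 1
  <chi_4*chi_4, chi_4> = (1/24)[1*(9)*conj(3) + 6*(1)*conj(1) + 3*(1)*conj(-1) + 8*(0)*conj(0) + 6*(1)*conj(-1)]
      = (1/24)[(27) + (6) + (-3) + (0) + (-6)] = 24/24 = 1
  <chi_4*chi_4, chi_5> = (1/24)[1*(9)*conj(3) + 6*(1)*conj(-1) + 3*(1)*conj(-1) + 8*(0)*conj(0) + 6*(1)*conj(1)]
      = (1/24)[(27) + (-6) + (-3) + (0) + (6)] = 24/24 = 1
Hence the multiplicities are chi_1: 1, chi_3: 1, chi_4: 1, chi_5: 1. Dimension check: dim(chi_4)*dim(chi_4) = 3*3 = 9 and sum (mult * dim) = 1*1 + 1*2 + 1*3 + 1*3 = 9.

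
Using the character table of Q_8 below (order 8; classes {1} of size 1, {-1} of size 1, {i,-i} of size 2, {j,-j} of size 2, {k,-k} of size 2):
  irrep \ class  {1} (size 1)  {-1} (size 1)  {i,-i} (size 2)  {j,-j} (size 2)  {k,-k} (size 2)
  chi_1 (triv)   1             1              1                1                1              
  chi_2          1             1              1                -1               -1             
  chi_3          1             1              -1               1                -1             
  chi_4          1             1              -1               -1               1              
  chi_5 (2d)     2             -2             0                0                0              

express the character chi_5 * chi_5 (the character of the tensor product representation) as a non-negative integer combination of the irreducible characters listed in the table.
chi_5 tensor chi_5 = chi_1 + chi_2 + chi_3 + chi_4 (all other irreducibles have multiplicity 0).

Argument: The character of a tensor product is the pointwise product (chi_5 * chi_5)(C) = chi_5(C) * chi_5(C):
  {1}: (2)*(2), {-1}: (-2)*(-2), {i,-i}: (0)*(0), {j,-j}: (0)*(0), {k,-k}: (0)*(0)
so (chi_5 * chi_5) takes values
  {1} -> 4, {-1} -> 4, {i,-i} -> 0, {j,-j} -> 0, {k,-k} -> 0.
Now take the inner product of this character with each irreducible chi from the table, <chi_5*chi_5, chi> = (1/8) sum_C |C| (chi_5*chi_5)(C) conj(chi(C)):
  <chi_5*chi_5, chi_1> = (1/8)[1*(4)*conj(1) + 1*(4)*conj(1) + 2*(0)*conj(1) + 2*(0)*conj(1) + 2*(0)*conj(1)]
      = (1/8)[(4) + (4) + (0) + (0) + (0)] = 8/8 = 1
  <chi_5*chi_5, chi_2> = (1/8)[1*(4)*conj(1) + 1*(4)*conj(1) + 2*(0)*conj(1) + 2*(0)*conj(-1) + 2*(0)*conj(-1)]
      = (1/8)[(4) + (4) + (0) + (0) + (0)] = 8/8 = 1
  <chi_5*chi_5, chi_3> = (1/8)[1*(4)*conj(1) + 1*(4)*conj(1) + 2*(0)*conj(-1) + 2*(0)*conj(1) + 2*(0)*conj(-1)]
      = (1/8)[(4) + (4) + (0) + (0) + (0)] = 8/8 = 1
  <chi_5*chi_5, chi_4> = (1/8)[1*(4)*conj(1) + 1*(4)*conj(1) + 2*(0)*conj(-1) + 2*(0)*conj(-1) + 2*(0)*conj(1)]
      = (1/8)[(4) + (4) + (0) + (0) + (0)] = 8/8 = 1
  <chi_5*chi_5, chi_5> = (1/8)[1*(4)*conj(2) + 1*(4)*conj(-2) + 2*(0)*conj(0) + 2*(0)*conj(0) + 2*(0)*conj(0)]
      = (1/8)[(8) + (-8) + (0) + (0) + (0)] = 0/8 = 0
Hence the multiplicities are chi_1: 1, chi_2: 1, chi_3: 1, chi_4: 1. Dimension check: dim(chi_5)*dim(chi_5) = 2*2 = 4 and sum (mult * dim) = 1*1 + 1*1 + 1*1 + 1*1 = 4.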